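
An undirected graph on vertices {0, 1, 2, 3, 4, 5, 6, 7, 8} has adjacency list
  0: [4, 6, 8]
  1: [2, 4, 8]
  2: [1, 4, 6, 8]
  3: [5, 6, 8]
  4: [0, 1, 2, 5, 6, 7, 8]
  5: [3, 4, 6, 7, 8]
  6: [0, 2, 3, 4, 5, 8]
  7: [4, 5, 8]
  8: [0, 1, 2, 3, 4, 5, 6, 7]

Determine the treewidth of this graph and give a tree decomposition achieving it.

The largest bag has 4 vertices, giving width 3; this decomposition certifies tw(G) ≤ 3. Conversely, {3, 5, 6, 8} is a clique of size 4, and the vertices of any clique must share a bag in every tree decomposition; so some bag has ≥ 4 vertices and tw(G) ≥ 3. The upper and lower bounds meet at 3, so that is the treewidth.

Treewidth 3.
Bags: B1 = {4, 5, 6, 8}  B2 = {2, 4, 6, 8}  B3 = {4, 5, 7, 8}  B4 = {1, 2, 4, 8}  B5 = {3, 5, 6, 8}  B6 = {0, 4, 6, 8}
Tree: B1–B2, B1–B3, B2–B4, B1–B5, B1–B6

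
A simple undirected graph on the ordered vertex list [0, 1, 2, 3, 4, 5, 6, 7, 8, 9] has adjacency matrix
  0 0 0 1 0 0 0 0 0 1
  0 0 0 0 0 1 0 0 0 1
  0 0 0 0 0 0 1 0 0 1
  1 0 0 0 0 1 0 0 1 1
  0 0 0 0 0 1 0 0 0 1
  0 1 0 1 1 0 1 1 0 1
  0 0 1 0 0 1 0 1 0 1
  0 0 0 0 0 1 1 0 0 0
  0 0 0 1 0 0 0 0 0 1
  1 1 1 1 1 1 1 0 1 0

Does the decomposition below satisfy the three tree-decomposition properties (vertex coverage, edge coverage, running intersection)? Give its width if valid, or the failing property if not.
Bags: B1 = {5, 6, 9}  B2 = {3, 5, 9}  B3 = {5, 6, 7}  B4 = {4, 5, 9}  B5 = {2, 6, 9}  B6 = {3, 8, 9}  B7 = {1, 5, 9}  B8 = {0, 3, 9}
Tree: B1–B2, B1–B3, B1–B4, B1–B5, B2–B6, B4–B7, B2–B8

Yes; width 2.

Checking the three conditions: (i) the bags cover all of {0, 1, 2, 3, 4, 5, 6, 7, 8, 9}; (ii) for each edge, some bag contains both endpoints; (iii) the bags containing any fixed vertex form a subtree. All hold, so the decomposition is valid with width 3 − 1 = 2.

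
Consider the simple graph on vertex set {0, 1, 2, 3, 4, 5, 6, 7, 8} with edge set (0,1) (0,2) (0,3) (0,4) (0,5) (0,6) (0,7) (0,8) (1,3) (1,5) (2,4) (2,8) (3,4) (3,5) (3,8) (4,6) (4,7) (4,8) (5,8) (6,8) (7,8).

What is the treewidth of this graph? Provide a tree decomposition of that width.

Treewidth 3.
Bags: B1 = {0, 3, 5, 8}  B2 = {0, 3, 4, 8}  B3 = {0, 4, 7, 8}  B4 = {0, 2, 4, 8}  B5 = {0, 4, 6, 8}  B6 = {0, 1, 3, 5}
Tree: B1–B2, B2–B3, B2–B4, B3–B5, B1–B6

The largest bag has 4 vertices, giving width 3; this decomposition certifies tw(G) ≤ 3. For the lower bound, the 4 vertices {0, 2, 4, 8} are pairwise adjacent, and any tree decomposition puts a clique entirely inside one bag — forcing width ≥ 3. Combining the bounds, tw(G) = 3.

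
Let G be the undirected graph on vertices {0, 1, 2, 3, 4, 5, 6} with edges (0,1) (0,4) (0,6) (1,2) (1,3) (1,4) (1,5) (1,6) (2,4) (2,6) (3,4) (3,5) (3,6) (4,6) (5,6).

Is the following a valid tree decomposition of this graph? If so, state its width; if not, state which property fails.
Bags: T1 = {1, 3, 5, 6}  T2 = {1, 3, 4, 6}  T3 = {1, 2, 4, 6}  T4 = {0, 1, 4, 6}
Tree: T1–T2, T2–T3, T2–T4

Yes; width 3.

Vertex coverage: the bags together contain {0, 1, 2, 3, 4, 5, 6}, the full vertex set. Edge coverage: each edge of G has both endpoints in at least one bag. Running intersection: for every vertex, the bags containing it form a connected subtree. All three properties hold, so this is a valid tree decomposition of width max|bag| − 1 = 3, and hence tw(G) ≤ 3.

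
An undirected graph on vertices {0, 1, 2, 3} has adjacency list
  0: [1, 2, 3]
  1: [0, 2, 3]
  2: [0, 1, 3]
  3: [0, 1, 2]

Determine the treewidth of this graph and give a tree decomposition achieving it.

Treewidth 3.
One optimal decomposition is:
Bags: B1 = {0, 1, 2, 3}
Tree: (single bag)

With just one bag of size 4, the width is 4 − 1 = 3, so tw(G) ≤ 3. For the lower bound, the 4 vertices {0, 1, 2, 3} are pairwise adjacent, and any tree decomposition puts a clique entirely inside one bag — forcing width ≥ 3. Combining the bounds, tw(G) = 3.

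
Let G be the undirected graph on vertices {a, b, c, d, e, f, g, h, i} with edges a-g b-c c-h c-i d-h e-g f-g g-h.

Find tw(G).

A width-1 tree decomposition is:
Bags: B1 = {c, h}  B2 = {g, h}  B3 = {a, g}  B4 = {d, h}  B5 = {f, g}  B6 = {e, g}  B7 = {c, i}  B8 = {b, c}
Tree: B1–B2, B2–B3, B2–B4, B3–B5, B3–B6, B1–B7, B1–B8
The largest bag has 2 vertices, giving width 1; this decomposition certifies tw(G) ≤ 1. Since G has at least one edge (e.g. h–c), it is not an edgeless graph, so tw(G) ≥ 1. Hence tw(G) = 1 exactly.

1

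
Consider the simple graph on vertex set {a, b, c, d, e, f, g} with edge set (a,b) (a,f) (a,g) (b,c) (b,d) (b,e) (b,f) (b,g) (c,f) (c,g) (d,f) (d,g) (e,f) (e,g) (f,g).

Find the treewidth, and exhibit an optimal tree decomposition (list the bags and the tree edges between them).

Each bag holds 4 vertices, so the decomposition has width 3, which upper-bounds the treewidth. On the other hand G contains the 4-clique {b, d, f, g}. A clique must lie in a single bag of any decomposition, so no decomposition can have width below 3. Therefore the treewidth is 3.

Treewidth 3.
One optimal decomposition is:
Bags: B1 = {b, c, f, g}  B2 = {b, e, f, g}  B3 = {b, d, f, g}  B4 = {a, b, f, g}
Tree: B1–B2, B2–B3, B1–B4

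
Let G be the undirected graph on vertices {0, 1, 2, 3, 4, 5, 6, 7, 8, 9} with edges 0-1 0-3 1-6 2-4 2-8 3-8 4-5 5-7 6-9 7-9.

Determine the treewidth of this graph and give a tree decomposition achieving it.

Treewidth 2.
One such decomposition:
Bags: B1 = {2, 3, 8}  B2 = {0, 2, 3}  B3 = {0, 1, 2}  B4 = {1, 2, 6}  B5 = {2, 6, 9}  B6 = {2, 7, 9}  B7 = {2, 5, 7}  B8 = {2, 4, 5}
Tree: B1–B2, B2–B3, B3–B4, B4–B5, B5–B6, B6–B7, B7–B8

Each bag holds 3 vertices, so the decomposition has width 2, which upper-bounds the treewidth. The edges 2–8–3–0–1–6–9–7–5–4–2 form a cycle, so G is not a tree and its treewidth is at least 2. Hence tw(G) = 2 exactly.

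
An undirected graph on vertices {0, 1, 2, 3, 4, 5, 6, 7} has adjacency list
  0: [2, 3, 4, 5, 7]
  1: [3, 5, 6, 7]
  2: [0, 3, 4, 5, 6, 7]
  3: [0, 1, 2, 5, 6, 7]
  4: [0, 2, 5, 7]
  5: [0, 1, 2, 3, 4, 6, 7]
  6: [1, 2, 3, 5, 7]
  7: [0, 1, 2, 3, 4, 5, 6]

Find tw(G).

4

A width-4 tree decomposition is:
Bags: B1 = {0, 2, 4, 5, 7}  B2 = {0, 2, 3, 5, 7}  B3 = {2, 3, 5, 6, 7}  B4 = {1, 3, 5, 6, 7}
Tree: B1–B2, B2–B3, B3–B4
Each bag holds 5 vertices, so the decomposition has width 4, which upper-bounds the treewidth. For the lower bound, the 5 vertices {1, 3, 5, 6, 7} are pairwise adjacent, and any tree decomposition puts a clique entirely inside one bag — forcing width ≥ 4. Hence tw(G) = 4 exactly.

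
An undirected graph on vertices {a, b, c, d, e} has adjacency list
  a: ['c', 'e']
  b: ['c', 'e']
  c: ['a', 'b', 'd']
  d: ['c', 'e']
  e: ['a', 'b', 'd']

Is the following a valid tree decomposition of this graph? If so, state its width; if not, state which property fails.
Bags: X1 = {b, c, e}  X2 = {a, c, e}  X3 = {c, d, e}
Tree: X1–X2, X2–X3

Every vertex of G appears in some bag (union = {a, b, c, d, e}); every edge is covered by a bag; and for each vertex v the set of bags containing v is connected in the bag tree. The decomposition is therefore valid. The largest bag has 3 vertices, so the width is 2.

Yes; width 2.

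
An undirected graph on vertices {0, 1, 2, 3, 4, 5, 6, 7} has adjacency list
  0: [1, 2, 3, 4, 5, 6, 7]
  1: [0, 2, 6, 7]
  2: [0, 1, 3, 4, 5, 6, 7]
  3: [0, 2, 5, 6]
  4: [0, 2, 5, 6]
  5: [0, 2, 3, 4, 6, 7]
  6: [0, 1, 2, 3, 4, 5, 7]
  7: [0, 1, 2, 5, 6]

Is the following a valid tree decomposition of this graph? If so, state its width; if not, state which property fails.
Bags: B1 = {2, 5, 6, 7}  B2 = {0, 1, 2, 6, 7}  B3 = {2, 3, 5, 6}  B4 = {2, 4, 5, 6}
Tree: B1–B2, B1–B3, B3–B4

No — edge (0,5) lies in no bag.

A tree decomposition must satisfy three properties: every vertex lies in some bag; for every edge, both endpoints lie together in some bag; and for every vertex, the bags containing it form a connected subtree. Here edge (0,5) lies in no bag, so the decomposition is invalid.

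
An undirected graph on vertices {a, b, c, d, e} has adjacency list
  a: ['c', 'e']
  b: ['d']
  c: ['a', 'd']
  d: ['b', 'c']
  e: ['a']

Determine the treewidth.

A width-1 tree decomposition is:
Bags: B1 = {c, d}  B2 = {a, c}  B3 = {b, d}  B4 = {a, e}
Tree: B1–B2, B1–B3, B2–B4
Every bag has size at most 2, so the width is 2 − 1 = 1 and tw(G) ≤ 1. Any graph with an edge has treewidth ≥ 1, and G has the edge d–c. Hence tw(G) = 1 exactly.

1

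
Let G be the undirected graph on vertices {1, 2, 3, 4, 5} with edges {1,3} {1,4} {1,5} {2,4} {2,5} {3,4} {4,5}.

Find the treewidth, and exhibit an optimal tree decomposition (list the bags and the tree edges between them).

Treewidth 2.
One such decomposition:
Bags: B1 = {2, 4, 5}  B2 = {1, 4, 5}  B3 = {1, 3, 4}
Tree: B1–B2, B2–B3

Each bag holds 3 vertices, so the decomposition has width 2, which upper-bounds the treewidth. On the other hand G contains the 3-clique {1, 3, 4}. A clique must lie in a single bag of any decomposition, so no decomposition can have width below 2. The upper and lower bounds meet at 2, so that is the treewidth.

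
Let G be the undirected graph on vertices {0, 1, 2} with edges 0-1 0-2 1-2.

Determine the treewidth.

2

A width-2 tree decomposition is:
Bags: B1 = {0, 1, 2}
Tree: (single bag)
With just one bag of size 3, the width is 3 − 1 = 2, so tw(G) ≤ 2. On the other hand G contains the 3-clique {0, 1, 2}. A clique must lie in a single bag of any decomposition, so no decomposition can have width below 2. Combining the bounds, tw(G) = 2.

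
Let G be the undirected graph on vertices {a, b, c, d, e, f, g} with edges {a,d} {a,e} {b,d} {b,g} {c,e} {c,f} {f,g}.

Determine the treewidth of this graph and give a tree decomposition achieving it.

Every bag has size at most 3, so the width is 3 − 1 = 2 and tw(G) ≤ 2. Since a–e–c–f–g–b–d–a is a cycle in G, G is not acyclic. Forests are exactly the graphs of treewidth ≤ 1, so tw(G) ≥ 2. Hence tw(G) = 2 exactly.

Treewidth 2.
One optimal decomposition is:
Bags: B1 = {a, c, e}  B2 = {a, c, f}  B3 = {a, f, g}  B4 = {a, b, g}  B5 = {a, b, d}
Tree: B1–B2, B2–B3, B3–B4, B4–B5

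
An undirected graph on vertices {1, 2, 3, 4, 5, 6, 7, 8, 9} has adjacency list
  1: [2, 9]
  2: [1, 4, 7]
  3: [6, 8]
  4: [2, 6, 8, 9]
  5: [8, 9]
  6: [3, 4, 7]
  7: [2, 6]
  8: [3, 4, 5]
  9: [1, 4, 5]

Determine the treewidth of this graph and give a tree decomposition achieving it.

Treewidth 3.
One such decomposition:
Bags: B1 = {1, 2, 7, 9}  B2 = {2, 4, 7, 9}  B3 = {4, 6, 7, 9}  B4 = {4, 5, 6, 9}  B5 = {4, 5, 6, 8}  B6 = {3, 5, 6, 8}
Tree: B1–B2, B2–B3, B3–B4, B4–B5, B5–B6

Each bag holds 4 vertices, so the decomposition has width 3, which upper-bounds the treewidth. For the lower bound: the 4 vertex sets {1,2,7}, {9}, {4}, {3,5,6,8} are disjoint, each induces a connected subgraph, and every pair is joined by at least one edge of G. Contracting each set to a single vertex therefore yields K_{4} as a minor, and since treewidth is minor-monotone, tw(G) ≥ tw(K_{4}) = 3. Therefore the treewidth is 3.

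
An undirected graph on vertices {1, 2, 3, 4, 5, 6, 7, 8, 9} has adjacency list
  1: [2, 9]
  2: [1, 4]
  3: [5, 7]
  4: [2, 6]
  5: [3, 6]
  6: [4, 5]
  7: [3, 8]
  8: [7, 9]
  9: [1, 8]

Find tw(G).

A width-2 tree decomposition is:
Bags: B1 = {3, 5, 6}  B2 = {3, 6, 7}  B3 = {6, 7, 8}  B4 = {6, 8, 9}  B5 = {1, 6, 9}  B6 = {1, 2, 6}  B7 = {2, 4, 6}
Tree: B1–B2, B2–B3, B3–B4, B4–B5, B5–B6, B6–B7
The largest bag has 3 vertices, giving width 2; this decomposition certifies tw(G) ≤ 2. Since 6–5–3–7–8–9–1–2–4–6 is a cycle in G, G is not acyclic. Forests are exactly the graphs of treewidth ≤ 1, so tw(G) ≥ 2. The upper and lower bounds meet at 2, so that is the treewidth.

2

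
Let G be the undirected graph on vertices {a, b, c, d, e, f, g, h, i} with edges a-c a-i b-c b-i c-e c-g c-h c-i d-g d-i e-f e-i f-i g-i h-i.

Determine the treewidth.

2

A width-2 tree decomposition is:
Bags: B1 = {c, h, i}  B2 = {c, g, i}  B3 = {a, c, i}  B4 = {d, g, i}  B5 = {c, e, i}  B6 = {b, c, i}  B7 = {e, f, i}
Tree: B1–B2, B2–B3, B2–B4, B3–B5, B3–B6, B5–B7
Every bag has size at most 3, so the width is 3 − 1 = 2 and tw(G) ≤ 2. On the other hand G contains the 3-clique {d, g, i}. A clique must lie in a single bag of any decomposition, so no decomposition can have width below 2. Hence tw(G) = 2 exactly.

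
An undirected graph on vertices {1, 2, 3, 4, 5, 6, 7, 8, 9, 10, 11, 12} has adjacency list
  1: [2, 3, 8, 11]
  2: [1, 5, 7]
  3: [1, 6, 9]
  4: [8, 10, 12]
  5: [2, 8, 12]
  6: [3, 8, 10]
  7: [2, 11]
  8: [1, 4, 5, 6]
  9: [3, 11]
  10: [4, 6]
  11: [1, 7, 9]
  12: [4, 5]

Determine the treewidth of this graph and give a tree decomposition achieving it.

The largest bag has 4 vertices, giving width 3; this decomposition certifies tw(G) ≤ 3. For the lower bound: the 4 vertex sets {4,10,12}, {5}, {8}, {1,2,3,6} are disjoint, each induces a connected subgraph, and every pair is joined by at least one edge of G. Contracting each set to a single vertex therefore yields K_{4} as a minor, and since treewidth is minor-monotone, tw(G) ≥ tw(K_{4}) = 3. Hence tw(G) = 3 exactly.

Treewidth 3.
One optimal decomposition is:
Bags: B1 = {4, 5, 10, 12}  B2 = {4, 5, 8, 10}  B3 = {5, 6, 8, 10}  B4 = {2, 5, 6, 8}  B5 = {1, 2, 6, 8}  B6 = {1, 2, 3, 6}  B7 = {1, 2, 3, 7}  B8 = {1, 3, 7, 11}  B9 = {3, 7, 9, 11}
Tree: B1–B2, B2–B3, B3–B4, B4–B5, B5–B6, B6–B7, B7–B8, B8–B9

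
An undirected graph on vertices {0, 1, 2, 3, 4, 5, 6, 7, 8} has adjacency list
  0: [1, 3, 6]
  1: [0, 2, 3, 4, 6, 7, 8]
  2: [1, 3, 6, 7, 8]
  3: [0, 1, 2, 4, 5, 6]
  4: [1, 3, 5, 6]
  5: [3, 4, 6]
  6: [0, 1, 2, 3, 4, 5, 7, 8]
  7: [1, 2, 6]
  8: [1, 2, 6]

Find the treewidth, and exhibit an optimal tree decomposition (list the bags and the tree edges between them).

Every bag has size at most 4, so the width is 4 − 1 = 3 and tw(G) ≤ 3. On the other hand G contains the 4-clique {0, 1, 3, 6}. A clique must lie in a single bag of any decomposition, so no decomposition can have width below 3. The upper and lower bounds meet at 3, so that is the treewidth.

Treewidth 3.
One such decomposition:
Bags: B1 = {1, 2, 3, 6}  B2 = {1, 3, 4, 6}  B3 = {1, 2, 6, 8}  B4 = {1, 2, 6, 7}  B5 = {0, 1, 3, 6}  B6 = {3, 4, 5, 6}
Tree: B1–B2, B1–B3, B1–B4, B1–B5, B2–B6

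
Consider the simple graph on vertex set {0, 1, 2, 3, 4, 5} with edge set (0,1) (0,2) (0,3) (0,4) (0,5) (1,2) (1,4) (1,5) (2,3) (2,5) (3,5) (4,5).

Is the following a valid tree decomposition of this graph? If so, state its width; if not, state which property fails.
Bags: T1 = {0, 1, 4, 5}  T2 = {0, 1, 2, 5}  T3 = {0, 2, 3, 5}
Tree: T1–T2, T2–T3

Yes; width 3.

Every vertex of G appears in some bag (union = {0, 1, 2, 3, 4, 5}); every edge is covered by a bag; and for each vertex v the set of bags containing v is connected in the bag tree. The decomposition is therefore valid. The largest bag has 4 vertices, so the width is 3.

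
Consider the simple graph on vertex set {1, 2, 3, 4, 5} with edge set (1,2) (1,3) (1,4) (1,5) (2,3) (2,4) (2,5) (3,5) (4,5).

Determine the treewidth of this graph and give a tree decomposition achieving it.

Every bag has size at most 4, so the width is 4 − 1 = 3 and tw(G) ≤ 3. On the other hand G contains the 4-clique {1, 2, 3, 5}. A clique must lie in a single bag of any decomposition, so no decomposition can have width below 3. Therefore the treewidth is 3.

Treewidth 3.
One such decomposition:
Bags: B1 = {1, 2, 4, 5}  B2 = {1, 2, 3, 5}
Tree: B1–B2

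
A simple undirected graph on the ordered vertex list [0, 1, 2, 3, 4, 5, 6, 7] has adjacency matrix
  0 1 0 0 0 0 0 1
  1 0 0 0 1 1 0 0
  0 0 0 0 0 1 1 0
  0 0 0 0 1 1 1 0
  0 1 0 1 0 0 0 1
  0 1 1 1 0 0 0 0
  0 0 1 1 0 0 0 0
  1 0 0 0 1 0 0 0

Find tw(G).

2

A width-2 tree decomposition is:
Bags: B1 = {0, 4, 7}  B2 = {0, 1, 4}  B3 = {1, 3, 4}  B4 = {1, 3, 5}  B5 = {3, 5, 6}  B6 = {2, 5, 6}
Tree: B1–B2, B2–B3, B3–B4, B4–B5, B5–B6
Every bag has size at most 3, so the width is 3 − 1 = 2 and tw(G) ≤ 2. For the lower bound, G contains the cycle 7–0–1–4–7, so G is not a forest; only forests have treewidth ≤ 1, hence tw(G) ≥ 2. Combining the bounds, tw(G) = 2.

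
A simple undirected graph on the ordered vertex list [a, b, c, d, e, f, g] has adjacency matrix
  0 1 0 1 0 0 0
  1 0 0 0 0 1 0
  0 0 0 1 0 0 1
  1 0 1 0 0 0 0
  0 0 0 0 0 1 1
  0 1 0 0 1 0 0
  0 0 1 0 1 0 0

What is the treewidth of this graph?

A width-2 tree decomposition is:
Bags: B1 = {a, c, d}  B2 = {a, c, g}  B3 = {a, e, g}  B4 = {a, e, f}  B5 = {a, b, f}
Tree: B1–B2, B2–B3, B3–B4, B4–B5
Every bag has size at most 3, so the width is 3 − 1 = 2 and tw(G) ≤ 2. For the lower bound, G contains the cycle a–d–c–g–e–f–b–a, so G is not a forest; only forests have treewidth ≤ 1, hence tw(G) ≥ 2. Hence tw(G) = 2 exactly.

2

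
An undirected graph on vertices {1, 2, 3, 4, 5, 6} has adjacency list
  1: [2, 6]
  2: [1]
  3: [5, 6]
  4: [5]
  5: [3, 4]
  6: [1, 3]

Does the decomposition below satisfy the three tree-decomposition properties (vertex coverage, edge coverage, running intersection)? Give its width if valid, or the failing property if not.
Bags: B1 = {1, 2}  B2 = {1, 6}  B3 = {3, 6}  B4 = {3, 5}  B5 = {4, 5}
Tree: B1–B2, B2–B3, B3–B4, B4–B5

Yes; width 1.

Every vertex of G appears in some bag (union = {1, 2, 3, 4, 5, 6}); every edge is covered by a bag; and for each vertex v the set of bags containing v is connected in the bag tree. The decomposition is therefore valid. The largest bag has 2 vertices, so the width is 1.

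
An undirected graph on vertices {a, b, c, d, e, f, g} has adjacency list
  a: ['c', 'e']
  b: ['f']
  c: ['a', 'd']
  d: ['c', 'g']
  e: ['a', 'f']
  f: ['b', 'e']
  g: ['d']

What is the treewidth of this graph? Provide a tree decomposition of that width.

Treewidth 1.
One optimal decomposition is:
Bags: B1 = {b, f}  B2 = {e, f}  B3 = {a, e}  B4 = {a, c}  B5 = {c, d}  B6 = {d, g}
Tree: B1–B2, B2–B3, B3–B4, B4–B5, B5–B6

Each bag holds 2 vertices, so the decomposition has width 1, which upper-bounds the treewidth. Any graph with an edge has treewidth ≥ 1, and G has the edge b–f. Hence tw(G) = 1 exactly.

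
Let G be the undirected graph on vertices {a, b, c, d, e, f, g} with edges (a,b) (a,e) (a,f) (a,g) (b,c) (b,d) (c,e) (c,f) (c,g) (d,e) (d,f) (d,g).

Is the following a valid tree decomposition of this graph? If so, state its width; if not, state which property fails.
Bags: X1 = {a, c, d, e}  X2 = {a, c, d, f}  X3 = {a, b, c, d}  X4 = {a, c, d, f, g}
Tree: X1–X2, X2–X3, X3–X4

A tree decomposition must satisfy three properties: every vertex lies in some bag; for every edge, both endpoints lie together in some bag; and for every vertex, the bags containing it form a connected subtree. Here bags containing vertex f are not connected in the tree, so the decomposition is invalid.

No — bags containing vertex f are not connected in the tree.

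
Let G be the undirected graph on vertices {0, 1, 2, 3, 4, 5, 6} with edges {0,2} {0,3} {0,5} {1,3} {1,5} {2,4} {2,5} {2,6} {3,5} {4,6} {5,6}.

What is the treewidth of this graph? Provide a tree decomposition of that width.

Every bag has size at most 3, so the width is 3 − 1 = 2 and tw(G) ≤ 2. For the lower bound, the 3 vertices {2, 4, 6} are pairwise adjacent, and any tree decomposition puts a clique entirely inside one bag — forcing width ≥ 2. Hence tw(G) = 2 exactly.

Treewidth 2.
One such decomposition:
Bags: B1 = {0, 2, 5}  B2 = {0, 3, 5}  B3 = {1, 3, 5}  B4 = {2, 5, 6}  B5 = {2, 4, 6}
Tree: B1–B2, B2–B3, B1–B4, B4–B5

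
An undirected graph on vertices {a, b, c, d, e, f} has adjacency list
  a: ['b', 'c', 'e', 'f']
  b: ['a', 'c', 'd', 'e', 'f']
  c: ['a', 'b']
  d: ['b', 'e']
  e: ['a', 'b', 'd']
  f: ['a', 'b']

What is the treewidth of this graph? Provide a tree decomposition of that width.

Every bag has size at most 3, so the width is 3 − 1 = 2 and tw(G) ≤ 2. Conversely, {b, d, e} is a clique of size 3, and the vertices of any clique must share a bag in every tree decomposition; so some bag has ≥ 3 vertices and tw(G) ≥ 2. Hence tw(G) = 2 exactly.

Treewidth 2.
Bags: B1 = {b, d, e}  B2 = {a, b, e}  B3 = {a, b, f}  B4 = {a, b, c}
Tree: B1–B2, B2–B3, B2–B4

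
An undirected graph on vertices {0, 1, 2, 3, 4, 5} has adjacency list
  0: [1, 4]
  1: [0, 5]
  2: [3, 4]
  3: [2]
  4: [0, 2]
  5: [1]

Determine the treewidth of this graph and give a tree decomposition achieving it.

Treewidth 1.
One optimal decomposition is:
Bags: B1 = {2, 3}  B2 = {2, 4}  B3 = {0, 4}  B4 = {0, 1}  B5 = {1, 5}
Tree: B1–B2, B2–B3, B3–B4, B4–B5

The largest bag has 2 vertices, giving width 1; this decomposition certifies tw(G) ≤ 1. Any graph with an edge has treewidth ≥ 1, and G has the edge 3–2. Therefore the treewidth is 1.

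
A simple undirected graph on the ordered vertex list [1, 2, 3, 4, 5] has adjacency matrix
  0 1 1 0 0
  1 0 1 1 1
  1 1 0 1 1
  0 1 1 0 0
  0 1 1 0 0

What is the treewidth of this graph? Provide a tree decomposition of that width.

Every bag has size at most 3, so the width is 3 − 1 = 2 and tw(G) ≤ 2. For the lower bound, the 3 vertices {1, 2, 3} are pairwise adjacent, and any tree decomposition puts a clique entirely inside one bag — forcing width ≥ 2. Therefore the treewidth is 2.

Treewidth 2.
Bags: B1 = {2, 3, 5}  B2 = {1, 2, 3}  B3 = {2, 3, 4}
Tree: B1–B2, B2–B3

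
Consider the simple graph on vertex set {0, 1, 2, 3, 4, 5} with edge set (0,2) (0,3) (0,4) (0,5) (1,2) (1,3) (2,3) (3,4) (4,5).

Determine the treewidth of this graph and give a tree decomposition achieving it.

Treewidth 2.
One optimal decomposition is:
Bags: B1 = {1, 2, 3}  B2 = {0, 2, 3}  B3 = {0, 3, 4}  B4 = {0, 4, 5}
Tree: B1–B2, B2–B3, B3–B4

Every bag has size at most 3, so the width is 3 − 1 = 2 and tw(G) ≤ 2. On the other hand G contains the 3-clique {0, 2, 3}. A clique must lie in a single bag of any decomposition, so no decomposition can have width below 2. Therefore the treewidth is 2.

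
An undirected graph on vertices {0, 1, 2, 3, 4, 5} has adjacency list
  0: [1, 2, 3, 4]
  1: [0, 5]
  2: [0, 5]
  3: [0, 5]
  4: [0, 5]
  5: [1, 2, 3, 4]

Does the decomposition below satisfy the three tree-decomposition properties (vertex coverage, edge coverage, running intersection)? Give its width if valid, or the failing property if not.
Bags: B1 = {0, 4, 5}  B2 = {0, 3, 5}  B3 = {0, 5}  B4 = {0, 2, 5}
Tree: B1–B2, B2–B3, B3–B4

No — vertex 1 appears in no bag.

A tree decomposition must satisfy three properties: every vertex lies in some bag; for every edge, both endpoints lie together in some bag; and for every vertex, the bags containing it form a connected subtree. Here vertex 1 appears in no bag, so the decomposition is invalid.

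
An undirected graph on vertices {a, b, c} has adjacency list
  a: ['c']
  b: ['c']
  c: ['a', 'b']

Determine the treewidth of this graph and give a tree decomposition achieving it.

Treewidth 1.
One such decomposition:
Bags: B1 = {b, c}  B2 = {a, c}
Tree: B1–B2

The largest bag has 2 vertices, giving width 1; this decomposition certifies tw(G) ≤ 1. Since G has at least one edge (e.g. c–b), it is not an edgeless graph, so tw(G) ≥ 1. Combining the bounds, tw(G) = 1.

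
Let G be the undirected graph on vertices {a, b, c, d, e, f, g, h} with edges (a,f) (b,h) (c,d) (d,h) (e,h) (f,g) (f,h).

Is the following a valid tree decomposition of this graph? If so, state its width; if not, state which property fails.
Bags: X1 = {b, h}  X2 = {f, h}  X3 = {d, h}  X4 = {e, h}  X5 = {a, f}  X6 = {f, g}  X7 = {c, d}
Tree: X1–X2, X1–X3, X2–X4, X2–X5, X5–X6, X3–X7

Every vertex of G appears in some bag (union = {a, b, c, d, e, f, g, h}); every edge is covered by a bag; and for each vertex v the set of bags containing v is connected in the bag tree. The decomposition is therefore valid. The largest bag has 2 vertices, so the width is 1.

Yes; width 1.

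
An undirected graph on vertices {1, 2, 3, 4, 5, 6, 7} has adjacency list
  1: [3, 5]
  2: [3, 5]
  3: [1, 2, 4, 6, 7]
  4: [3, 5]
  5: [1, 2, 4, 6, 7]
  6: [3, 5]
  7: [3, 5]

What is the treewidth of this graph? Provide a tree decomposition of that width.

Each bag holds 3 vertices, so the decomposition has width 2, which upper-bounds the treewidth. The edges 3–6–5–7–3 form a cycle, so G is not a tree and its treewidth is at least 2. Therefore the treewidth is 2.

Treewidth 2.
Bags: B1 = {3, 5, 6}  B2 = {3, 5, 7}  B3 = {1, 3, 5}  B4 = {3, 4, 5}  B5 = {2, 3, 5}
Tree: B1–B2, B2–B3, B3–B4, B4–B5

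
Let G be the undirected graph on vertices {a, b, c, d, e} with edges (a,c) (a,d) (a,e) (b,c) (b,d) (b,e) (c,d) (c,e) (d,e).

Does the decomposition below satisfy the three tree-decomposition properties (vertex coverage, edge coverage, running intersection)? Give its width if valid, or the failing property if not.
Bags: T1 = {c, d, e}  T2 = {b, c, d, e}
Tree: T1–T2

No — vertex a appears in no bag.

A tree decomposition must satisfy three properties: every vertex lies in some bag; for every edge, both endpoints lie together in some bag; and for every vertex, the bags containing it form a connected subtree. Here vertex a appears in no bag, so the decomposition is invalid.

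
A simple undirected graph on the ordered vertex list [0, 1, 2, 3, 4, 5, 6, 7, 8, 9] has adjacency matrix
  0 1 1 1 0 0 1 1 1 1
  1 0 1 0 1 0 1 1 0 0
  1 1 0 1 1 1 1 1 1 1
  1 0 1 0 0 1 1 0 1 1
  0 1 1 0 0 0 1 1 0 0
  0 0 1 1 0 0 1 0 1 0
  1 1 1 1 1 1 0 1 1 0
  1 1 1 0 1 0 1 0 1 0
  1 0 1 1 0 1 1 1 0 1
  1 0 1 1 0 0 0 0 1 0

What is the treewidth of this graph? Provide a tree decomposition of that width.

Each bag holds 5 vertices, so the decomposition has width 4, which upper-bounds the treewidth. For the lower bound, the 5 vertices {0, 2, 3, 8, 9} are pairwise adjacent, and any tree decomposition puts a clique entirely inside one bag — forcing width ≥ 4. Combining the bounds, tw(G) = 4.

Treewidth 4.
Bags: B1 = {0, 2, 3, 6, 8}  B2 = {0, 2, 6, 7, 8}  B3 = {0, 1, 2, 6, 7}  B4 = {0, 2, 3, 8, 9}  B5 = {2, 3, 5, 6, 8}  B6 = {1, 2, 4, 6, 7}
Tree: B1–B2, B2–B3, B1–B4, B1–B5, B3–B6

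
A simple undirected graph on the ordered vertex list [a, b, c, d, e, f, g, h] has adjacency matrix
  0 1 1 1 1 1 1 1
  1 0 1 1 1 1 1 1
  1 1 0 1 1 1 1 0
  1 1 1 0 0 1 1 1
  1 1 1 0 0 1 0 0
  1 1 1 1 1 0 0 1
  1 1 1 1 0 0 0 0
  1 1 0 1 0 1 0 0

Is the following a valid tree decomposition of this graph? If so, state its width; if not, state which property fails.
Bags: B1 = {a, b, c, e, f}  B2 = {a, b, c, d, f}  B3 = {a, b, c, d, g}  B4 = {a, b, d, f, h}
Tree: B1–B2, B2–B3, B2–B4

Checking the three conditions: (i) the bags cover all of {a, b, c, d, e, f, g, h}; (ii) for each edge, some bag contains both endpoints; (iii) the bags containing any fixed vertex form a subtree. All hold, so the decomposition is valid with width 5 − 1 = 4.

Yes; width 4.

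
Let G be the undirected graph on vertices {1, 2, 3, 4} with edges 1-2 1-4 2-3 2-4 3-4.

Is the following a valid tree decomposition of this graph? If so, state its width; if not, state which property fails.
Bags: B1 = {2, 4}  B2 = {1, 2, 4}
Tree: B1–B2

No — vertex 3 appears in no bag.

A tree decomposition must satisfy three properties: every vertex lies in some bag; for every edge, both endpoints lie together in some bag; and for every vertex, the bags containing it form a connected subtree. Here vertex 3 appears in no bag, so the decomposition is invalid.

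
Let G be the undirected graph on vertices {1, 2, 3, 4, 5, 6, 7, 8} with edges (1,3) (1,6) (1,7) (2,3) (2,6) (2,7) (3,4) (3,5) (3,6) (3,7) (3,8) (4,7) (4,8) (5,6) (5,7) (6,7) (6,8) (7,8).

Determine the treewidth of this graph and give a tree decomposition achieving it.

Treewidth 3.
One optimal decomposition is:
Bags: B1 = {1, 3, 6, 7}  B2 = {3, 6, 7, 8}  B3 = {2, 3, 6, 7}  B4 = {3, 5, 6, 7}  B5 = {3, 4, 7, 8}
Tree: B1–B2, B1–B3, B3–B4, B2–B5

Every bag has size at most 4, so the width is 4 − 1 = 3 and tw(G) ≤ 3. For the lower bound, the 4 vertices {3, 4, 7, 8} are pairwise adjacent, and any tree decomposition puts a clique entirely inside one bag — forcing width ≥ 3. Combining the bounds, tw(G) = 3.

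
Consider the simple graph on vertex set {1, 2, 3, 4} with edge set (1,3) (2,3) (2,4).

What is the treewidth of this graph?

A width-1 tree decomposition is:
Bags: B1 = {2, 4}  B2 = {2, 3}  B3 = {1, 3}
Tree: B1–B2, B2–B3
The largest bag has 2 vertices, giving width 1; this decomposition certifies tw(G) ≤ 1. Since G has at least one edge (e.g. 2–4), it is not an edgeless graph, so tw(G) ≥ 1. Combining the bounds, tw(G) = 1.

1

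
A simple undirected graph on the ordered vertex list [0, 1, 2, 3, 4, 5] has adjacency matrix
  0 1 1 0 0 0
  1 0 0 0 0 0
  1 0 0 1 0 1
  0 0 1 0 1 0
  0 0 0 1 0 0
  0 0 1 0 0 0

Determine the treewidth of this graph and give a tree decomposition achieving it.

Treewidth 1.
One such decomposition:
Bags: B1 = {0, 1}  B2 = {0, 2}  B3 = {2, 3}  B4 = {2, 5}  B5 = {3, 4}
Tree: B1–B2, B2–B3, B3–B4, B3–B5

Each bag holds 2 vertices, so the decomposition has width 1, which upper-bounds the treewidth. Since G has at least one edge (e.g. 0–1), it is not an edgeless graph, so tw(G) ≥ 1. Combining the bounds, tw(G) = 1.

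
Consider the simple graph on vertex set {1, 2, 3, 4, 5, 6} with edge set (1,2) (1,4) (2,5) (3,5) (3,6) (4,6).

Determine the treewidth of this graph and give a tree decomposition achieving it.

Every bag has size at most 3, so the width is 3 − 1 = 2 and tw(G) ≤ 2. The edges 3–6–4–1–2–5–3 form a cycle, so G is not a tree and its treewidth is at least 2. The upper and lower bounds meet at 2, so that is the treewidth.

Treewidth 2.
Bags: B1 = {3, 4, 6}  B2 = {1, 3, 4}  B3 = {1, 2, 3}  B4 = {2, 3, 5}
Tree: B1–B2, B2–B3, B3–B4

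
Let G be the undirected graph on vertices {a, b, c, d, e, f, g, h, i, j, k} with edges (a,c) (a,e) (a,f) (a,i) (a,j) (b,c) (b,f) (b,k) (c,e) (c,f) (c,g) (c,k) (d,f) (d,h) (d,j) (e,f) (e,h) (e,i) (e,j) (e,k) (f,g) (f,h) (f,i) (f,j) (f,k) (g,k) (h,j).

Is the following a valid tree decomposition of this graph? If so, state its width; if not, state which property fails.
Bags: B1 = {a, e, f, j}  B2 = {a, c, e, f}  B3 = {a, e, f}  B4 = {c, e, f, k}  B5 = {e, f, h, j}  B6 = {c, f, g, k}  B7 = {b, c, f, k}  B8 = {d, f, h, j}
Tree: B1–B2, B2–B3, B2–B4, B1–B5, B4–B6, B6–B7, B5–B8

A tree decomposition must satisfy three properties: every vertex lies in some bag; for every edge, both endpoints lie together in some bag; and for every vertex, the bags containing it form a connected subtree. Here vertex i appears in no bag, so the decomposition is invalid.

No — vertex i appears in no bag.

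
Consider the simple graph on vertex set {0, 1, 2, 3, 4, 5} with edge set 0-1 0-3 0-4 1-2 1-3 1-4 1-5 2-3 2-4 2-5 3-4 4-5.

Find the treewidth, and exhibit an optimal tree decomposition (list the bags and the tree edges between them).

Treewidth 3.
One optimal decomposition is:
Bags: B1 = {0, 1, 3, 4}  B2 = {1, 2, 3, 4}  B3 = {1, 2, 4, 5}
Tree: B1–B2, B2–B3

Each bag holds 4 vertices, so the decomposition has width 3, which upper-bounds the treewidth. For the lower bound, the 4 vertices {0, 1, 3, 4} are pairwise adjacent, and any tree decomposition puts a clique entirely inside one bag — forcing width ≥ 3. Combining the bounds, tw(G) = 3.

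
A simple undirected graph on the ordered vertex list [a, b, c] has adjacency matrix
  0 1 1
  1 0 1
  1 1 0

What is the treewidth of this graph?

A width-2 tree decomposition is:
Bags: B1 = {a, b, c}
Tree: (single bag)
With just one bag of size 3, the width is 3 − 1 = 2, so tw(G) ≤ 2. On the other hand G contains the 3-clique {a, b, c}. A clique must lie in a single bag of any decomposition, so no decomposition can have width below 2. Therefore the treewidth is 2.

2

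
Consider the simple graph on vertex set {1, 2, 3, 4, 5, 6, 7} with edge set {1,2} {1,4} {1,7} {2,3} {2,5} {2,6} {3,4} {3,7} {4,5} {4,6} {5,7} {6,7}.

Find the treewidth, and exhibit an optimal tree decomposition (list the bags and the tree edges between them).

The largest bag has 4 vertices, giving width 3; this decomposition certifies tw(G) ≤ 3. For the lower bound: the 4 vertex sets {3,4}, {2,5}, {7}, {1} are disjoint, each induces a connected subgraph, and every pair is joined by at least one edge of G. Contracting each set to a single vertex therefore yields K_{4} as a minor, and since treewidth is minor-monotone, tw(G) ≥ tw(K_{4}) = 3. Combining the bounds, tw(G) = 3.

Treewidth 3.
One such decomposition:
Bags: B1 = {2, 3, 4, 7}  B2 = {2, 4, 5, 7}  B3 = {1, 2, 4, 7}  B4 = {2, 4, 6, 7}
Tree: B1–B2, B2–B3, B3–B4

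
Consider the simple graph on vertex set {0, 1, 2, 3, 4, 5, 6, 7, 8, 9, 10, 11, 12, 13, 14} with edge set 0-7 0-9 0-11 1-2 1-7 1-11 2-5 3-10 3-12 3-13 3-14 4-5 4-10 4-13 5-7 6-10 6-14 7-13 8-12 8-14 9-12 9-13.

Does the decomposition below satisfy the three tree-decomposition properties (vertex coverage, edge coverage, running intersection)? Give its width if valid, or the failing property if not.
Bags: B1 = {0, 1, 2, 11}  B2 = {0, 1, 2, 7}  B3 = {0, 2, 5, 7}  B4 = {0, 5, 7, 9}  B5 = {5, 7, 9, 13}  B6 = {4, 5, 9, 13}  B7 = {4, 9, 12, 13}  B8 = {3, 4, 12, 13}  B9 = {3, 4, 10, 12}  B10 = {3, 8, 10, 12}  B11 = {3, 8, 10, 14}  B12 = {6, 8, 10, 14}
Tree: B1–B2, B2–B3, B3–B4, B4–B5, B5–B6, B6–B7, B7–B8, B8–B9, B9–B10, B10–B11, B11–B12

Vertex coverage: the bags together contain {0, 1, 2, 3, 4, 5, 6, 7, 8, 9, 10, 11, 12, 13, 14}, the full vertex set. Edge coverage: each edge of G has both endpoints in at least one bag. Running intersection: for every vertex, the bags containing it form a connected subtree. All three properties hold, so this is a valid tree decomposition of width max|bag| − 1 = 3, and hence tw(G) ≤ 3.

Yes; width 3.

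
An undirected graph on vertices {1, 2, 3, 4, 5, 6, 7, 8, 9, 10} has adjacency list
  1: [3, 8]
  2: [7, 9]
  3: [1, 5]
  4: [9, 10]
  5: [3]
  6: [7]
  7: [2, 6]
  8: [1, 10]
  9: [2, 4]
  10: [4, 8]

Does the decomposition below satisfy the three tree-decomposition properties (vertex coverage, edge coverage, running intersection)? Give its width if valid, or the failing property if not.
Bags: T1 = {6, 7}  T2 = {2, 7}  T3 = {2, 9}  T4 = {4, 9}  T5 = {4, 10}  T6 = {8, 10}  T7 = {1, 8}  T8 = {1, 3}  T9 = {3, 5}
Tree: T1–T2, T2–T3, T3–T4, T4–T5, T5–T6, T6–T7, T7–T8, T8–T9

Vertex coverage: the bags together contain {1, 2, 3, 4, 5, 6, 7, 8, 9, 10}, the full vertex set. Edge coverage: each edge of G has both endpoints in at least one bag. Running intersection: for every vertex, the bags containing it form a connected subtree. All three properties hold, so this is a valid tree decomposition of width max|bag| − 1 = 1, and hence tw(G) ≤ 1.

Yes; width 1.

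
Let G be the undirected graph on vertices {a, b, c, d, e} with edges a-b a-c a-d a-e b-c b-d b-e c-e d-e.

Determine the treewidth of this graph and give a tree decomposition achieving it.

The largest bag has 4 vertices, giving width 3; this decomposition certifies tw(G) ≤ 3. Conversely, {a, b, d, e} is a clique of size 4, and the vertices of any clique must share a bag in every tree decomposition; so some bag has ≥ 4 vertices and tw(G) ≥ 3. The upper and lower bounds meet at 3, so that is the treewidth.

Treewidth 3.
One optimal decomposition is:
Bags: B1 = {a, b, d, e}  B2 = {a, b, c, e}
Tree: B1–B2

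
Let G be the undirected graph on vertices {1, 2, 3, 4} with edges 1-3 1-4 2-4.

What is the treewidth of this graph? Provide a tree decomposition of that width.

Treewidth 1.
One optimal decomposition is:
Bags: B1 = {1, 3}  B2 = {1, 4}  B3 = {2, 4}
Tree: B1–B2, B2–B3

Each bag holds 2 vertices, so the decomposition has width 1, which upper-bounds the treewidth. Any graph with an edge has treewidth ≥ 1, and G has the edge 3–1. Therefore the treewidth is 1.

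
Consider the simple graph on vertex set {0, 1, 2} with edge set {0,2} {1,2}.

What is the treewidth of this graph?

A width-1 tree decomposition is:
Bags: B1 = {0, 2}  B2 = {1, 2}
Tree: B1–B2
Every bag has size at most 2, so the width is 2 − 1 = 1 and tw(G) ≤ 1. Since G has at least one edge (e.g. 0–2), it is not an edgeless graph, so tw(G) ≥ 1. Combining the bounds, tw(G) = 1.

1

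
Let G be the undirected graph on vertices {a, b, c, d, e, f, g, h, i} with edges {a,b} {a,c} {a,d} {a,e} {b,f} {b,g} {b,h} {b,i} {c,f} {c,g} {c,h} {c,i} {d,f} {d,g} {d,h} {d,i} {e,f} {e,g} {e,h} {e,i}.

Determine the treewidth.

A width-4 tree decomposition is:
Bags: B1 = {b, c, d, e, f}  B2 = {b, c, d, e, h}  B3 = {a, b, c, d, e}  B4 = {b, c, d, e, g}  B5 = {b, c, d, e, i}
Tree: B1–B2, B2–B3, B3–B4, B4–B5
The largest bag has 5 vertices, giving width 4; this decomposition certifies tw(G) ≤ 4. For the lower bound: the 5 vertex sets {b,f}, {c,h}, {a,d}, {e}, {g} are disjoint, each induces a connected subgraph, and every pair is joined by at least one edge of G. Contracting each set to a single vertex therefore yields K_{5} as a minor, and since treewidth is minor-monotone, tw(G) ≥ tw(K_{5}) = 4. Combining the bounds, tw(G) = 4.

4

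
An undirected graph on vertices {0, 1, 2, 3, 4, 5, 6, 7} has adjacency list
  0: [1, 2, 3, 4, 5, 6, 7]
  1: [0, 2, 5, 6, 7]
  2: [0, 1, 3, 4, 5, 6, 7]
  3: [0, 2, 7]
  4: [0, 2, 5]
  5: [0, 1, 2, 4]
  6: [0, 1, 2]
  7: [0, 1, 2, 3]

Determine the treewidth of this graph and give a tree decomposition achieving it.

Every bag has size at most 4, so the width is 4 − 1 = 3 and tw(G) ≤ 3. For the lower bound, the 4 vertices {0, 1, 2, 5} are pairwise adjacent, and any tree decomposition puts a clique entirely inside one bag — forcing width ≥ 3. Therefore the treewidth is 3.

Treewidth 3.
One optimal decomposition is:
Bags: B1 = {0, 2, 4, 5}  B2 = {0, 1, 2, 5}  B3 = {0, 1, 2, 7}  B4 = {0, 1, 2, 6}  B5 = {0, 2, 3, 7}
Tree: B1–B2, B2–B3, B2–B4, B3–B5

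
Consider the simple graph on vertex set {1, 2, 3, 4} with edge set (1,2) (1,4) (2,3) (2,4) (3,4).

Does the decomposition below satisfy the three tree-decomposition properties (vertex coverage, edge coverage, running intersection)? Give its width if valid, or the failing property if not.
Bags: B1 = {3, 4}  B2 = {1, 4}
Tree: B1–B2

No — vertex 2 appears in no bag.

A tree decomposition must satisfy three properties: every vertex lies in some bag; for every edge, both endpoints lie together in some bag; and for every vertex, the bags containing it form a connected subtree. Here vertex 2 appears in no bag, so the decomposition is invalid.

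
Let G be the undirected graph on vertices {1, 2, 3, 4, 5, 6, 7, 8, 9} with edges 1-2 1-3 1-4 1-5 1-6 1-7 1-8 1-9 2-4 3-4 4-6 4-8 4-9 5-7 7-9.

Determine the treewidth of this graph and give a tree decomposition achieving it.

Treewidth 2.
One such decomposition:
Bags: B1 = {1, 4, 9}  B2 = {1, 2, 4}  B3 = {1, 3, 4}  B4 = {1, 7, 9}  B5 = {1, 4, 8}  B6 = {1, 4, 6}  B7 = {1, 5, 7}
Tree: B1–B2, B1–B3, B1–B4, B2–B5, B1–B6, B4–B7

Every bag has size at most 3, so the width is 3 − 1 = 2 and tw(G) ≤ 2. For the lower bound, the 3 vertices {1, 2, 4} are pairwise adjacent, and any tree decomposition puts a clique entirely inside one bag — forcing width ≥ 2. Hence tw(G) = 2 exactly.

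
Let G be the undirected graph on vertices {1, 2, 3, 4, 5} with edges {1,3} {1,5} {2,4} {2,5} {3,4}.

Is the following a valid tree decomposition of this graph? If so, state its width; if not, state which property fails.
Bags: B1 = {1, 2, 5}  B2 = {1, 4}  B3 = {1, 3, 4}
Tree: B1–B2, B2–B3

A tree decomposition must satisfy three properties: every vertex lies in some bag; for every edge, both endpoints lie together in some bag; and for every vertex, the bags containing it form a connected subtree. Here edge (2,4) lies in no bag, so the decomposition is invalid.

No — edge (2,4) lies in no bag.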